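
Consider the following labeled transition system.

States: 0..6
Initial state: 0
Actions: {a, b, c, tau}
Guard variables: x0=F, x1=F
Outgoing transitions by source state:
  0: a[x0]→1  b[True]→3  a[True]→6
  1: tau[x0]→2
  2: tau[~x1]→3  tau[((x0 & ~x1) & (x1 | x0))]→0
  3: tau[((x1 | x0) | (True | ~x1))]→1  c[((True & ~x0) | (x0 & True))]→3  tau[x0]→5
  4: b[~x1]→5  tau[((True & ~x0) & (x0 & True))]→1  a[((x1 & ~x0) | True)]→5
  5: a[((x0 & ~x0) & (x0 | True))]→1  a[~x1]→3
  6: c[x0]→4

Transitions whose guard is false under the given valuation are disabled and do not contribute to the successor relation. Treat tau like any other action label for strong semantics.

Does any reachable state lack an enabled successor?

Reach set: {0,1,3,6}
  0: a→6  b→3  [2 out]
  1: ∅  [STUCK]
  3: c→3  tau→1  [2 out]
  6: ∅  [STUCK]
Path to 1: b·tau

Answer: DEADLOCK at state 1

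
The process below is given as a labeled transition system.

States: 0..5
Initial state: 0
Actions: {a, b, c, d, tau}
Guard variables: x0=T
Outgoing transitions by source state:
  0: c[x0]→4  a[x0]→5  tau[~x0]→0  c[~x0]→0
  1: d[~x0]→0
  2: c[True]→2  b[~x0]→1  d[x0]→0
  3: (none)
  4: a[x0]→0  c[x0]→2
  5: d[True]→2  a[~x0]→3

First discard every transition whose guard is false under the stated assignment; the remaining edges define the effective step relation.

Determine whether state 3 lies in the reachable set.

Answer: UNREACHABLE

Working:
Guard filter leaves 7 enabled edge(s).
depth 0: {0}
depth 1: {4,5}  cumulative {0,4,5}
depth 2: {2}  cumulative {0,2,4,5}
Reachable = {0,2,4,5}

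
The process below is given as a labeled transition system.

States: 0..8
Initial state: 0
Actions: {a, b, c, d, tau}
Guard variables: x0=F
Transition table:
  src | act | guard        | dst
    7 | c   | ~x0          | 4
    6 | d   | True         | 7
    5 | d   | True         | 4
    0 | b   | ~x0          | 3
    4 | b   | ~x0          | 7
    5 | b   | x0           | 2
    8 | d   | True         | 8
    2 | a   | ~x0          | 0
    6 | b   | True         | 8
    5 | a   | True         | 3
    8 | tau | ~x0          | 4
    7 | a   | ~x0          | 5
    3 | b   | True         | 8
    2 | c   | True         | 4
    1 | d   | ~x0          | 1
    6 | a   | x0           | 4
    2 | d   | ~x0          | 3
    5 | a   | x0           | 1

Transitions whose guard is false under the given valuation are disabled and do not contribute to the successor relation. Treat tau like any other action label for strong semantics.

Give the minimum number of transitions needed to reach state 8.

Breadth-first toward 8:
  depth 0: {0}
  depth 1: {3}
  depth 2: {8}
depth(8)=2, e.g. b·b

Answer: 2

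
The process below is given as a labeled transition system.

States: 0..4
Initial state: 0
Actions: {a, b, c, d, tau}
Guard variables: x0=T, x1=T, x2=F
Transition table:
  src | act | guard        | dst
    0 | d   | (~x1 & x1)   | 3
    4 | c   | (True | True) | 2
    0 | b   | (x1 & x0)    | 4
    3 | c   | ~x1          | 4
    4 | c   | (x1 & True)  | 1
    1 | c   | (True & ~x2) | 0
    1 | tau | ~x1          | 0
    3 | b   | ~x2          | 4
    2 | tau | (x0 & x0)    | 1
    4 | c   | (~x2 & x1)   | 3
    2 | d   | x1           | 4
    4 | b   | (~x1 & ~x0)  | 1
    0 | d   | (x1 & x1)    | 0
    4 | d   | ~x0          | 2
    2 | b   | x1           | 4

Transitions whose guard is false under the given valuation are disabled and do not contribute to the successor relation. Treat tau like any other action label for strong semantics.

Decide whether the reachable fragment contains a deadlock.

Reachable = {0,1,2,3,4}
  0: b→4  d→0  [deg 2]
  1: c→0  [deg 1]
  2: b→4  d→4  tau→1  [deg 3]
  3: b→4  [deg 1]
  4: c→1  c→2  c→3  [deg 3]

Answer: DEADLOCK-FREE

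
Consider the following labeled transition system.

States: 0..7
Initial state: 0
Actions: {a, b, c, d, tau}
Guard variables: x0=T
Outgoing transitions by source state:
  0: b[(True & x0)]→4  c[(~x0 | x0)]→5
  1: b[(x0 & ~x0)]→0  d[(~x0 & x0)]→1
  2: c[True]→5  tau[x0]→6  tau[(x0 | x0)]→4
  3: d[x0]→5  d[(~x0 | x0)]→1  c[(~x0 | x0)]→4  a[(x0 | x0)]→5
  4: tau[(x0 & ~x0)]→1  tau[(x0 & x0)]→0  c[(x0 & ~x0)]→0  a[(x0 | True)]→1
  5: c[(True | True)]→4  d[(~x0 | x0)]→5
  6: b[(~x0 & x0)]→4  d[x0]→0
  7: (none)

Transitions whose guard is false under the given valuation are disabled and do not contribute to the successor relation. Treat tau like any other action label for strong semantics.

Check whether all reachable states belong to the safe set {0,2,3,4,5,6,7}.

Answer: INVARIANT VIOLATED at state 1

Working:
Inv-set: {0,2,3,4,5,6,7}
Reachable = {0,1,4,5}
  0: ✓
  1: ✗ unsafe
  4: ✓
  5: ✓
counterexample path to 1: b·a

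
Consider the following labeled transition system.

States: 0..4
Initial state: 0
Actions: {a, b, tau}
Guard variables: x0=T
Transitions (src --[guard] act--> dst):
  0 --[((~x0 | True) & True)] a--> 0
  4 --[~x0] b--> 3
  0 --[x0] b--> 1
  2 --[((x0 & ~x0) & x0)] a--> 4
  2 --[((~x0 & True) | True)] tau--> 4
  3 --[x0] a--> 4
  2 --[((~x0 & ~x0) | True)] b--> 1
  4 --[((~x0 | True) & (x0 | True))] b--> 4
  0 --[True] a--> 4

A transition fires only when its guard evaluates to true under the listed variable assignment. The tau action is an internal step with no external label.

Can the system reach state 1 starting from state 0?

Answer: REACHABLE

Working:
Guard filter leaves 7 enabled edge(s).
Layer 0: {0}
Layer 1: {1,4}  now seen {0,1,4}
Reachable = {0,1,4}
trace reaching 1: b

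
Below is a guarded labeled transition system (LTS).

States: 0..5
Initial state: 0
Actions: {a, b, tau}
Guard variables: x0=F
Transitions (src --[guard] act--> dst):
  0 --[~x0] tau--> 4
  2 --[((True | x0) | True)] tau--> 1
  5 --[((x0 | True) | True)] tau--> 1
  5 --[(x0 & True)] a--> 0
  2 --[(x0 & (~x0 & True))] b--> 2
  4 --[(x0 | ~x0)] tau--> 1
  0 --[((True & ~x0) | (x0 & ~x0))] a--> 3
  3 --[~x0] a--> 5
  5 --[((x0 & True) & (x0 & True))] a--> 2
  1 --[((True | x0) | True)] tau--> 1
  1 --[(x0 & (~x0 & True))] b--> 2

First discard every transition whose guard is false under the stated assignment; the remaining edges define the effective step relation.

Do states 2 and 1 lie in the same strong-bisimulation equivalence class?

Bisimulation quotient by refinement:
  π0 = {{0,1,2,3,4,5}}
  π1 = {{0},{1,2,4,5},{3}}
3 equivalence class(es) (converged in 2)
2∈{1,2,4,5}, 1∈{1,2,4,5}

Answer: BISIMILAR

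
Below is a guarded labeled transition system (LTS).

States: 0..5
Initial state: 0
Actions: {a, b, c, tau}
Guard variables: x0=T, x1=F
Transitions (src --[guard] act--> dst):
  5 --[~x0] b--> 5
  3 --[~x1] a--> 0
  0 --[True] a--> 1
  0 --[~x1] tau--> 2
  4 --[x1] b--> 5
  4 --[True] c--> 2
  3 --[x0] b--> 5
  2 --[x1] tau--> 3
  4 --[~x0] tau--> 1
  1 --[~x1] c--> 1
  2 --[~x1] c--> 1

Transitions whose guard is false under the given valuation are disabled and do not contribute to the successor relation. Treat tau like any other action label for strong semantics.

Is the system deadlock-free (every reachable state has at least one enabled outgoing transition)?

Reach set: {0,1,2}
  0: a→1  tau→2  [2 exit(s)]
  1: c→1  [1 exit(s)]
  2: c→1  [1 exit(s)]

Answer: DEADLOCK-FREE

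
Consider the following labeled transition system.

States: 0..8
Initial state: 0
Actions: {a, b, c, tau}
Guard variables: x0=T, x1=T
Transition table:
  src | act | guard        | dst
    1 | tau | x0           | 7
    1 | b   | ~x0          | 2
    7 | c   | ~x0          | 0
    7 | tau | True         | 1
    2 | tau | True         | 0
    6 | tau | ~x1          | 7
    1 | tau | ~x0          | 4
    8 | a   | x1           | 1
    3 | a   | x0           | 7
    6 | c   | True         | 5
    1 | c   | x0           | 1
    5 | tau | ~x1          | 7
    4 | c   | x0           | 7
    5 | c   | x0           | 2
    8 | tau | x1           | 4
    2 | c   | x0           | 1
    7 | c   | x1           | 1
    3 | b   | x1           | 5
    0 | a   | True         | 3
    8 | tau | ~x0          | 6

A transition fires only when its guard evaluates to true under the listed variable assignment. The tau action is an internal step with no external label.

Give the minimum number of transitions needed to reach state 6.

Breadth-first toward 6:
  depth 0: {0}
  depth 1: {3}
  depth 2: {5,7}
  depth 3: {1,2}
6 never appears.

Answer: UNREACHABLE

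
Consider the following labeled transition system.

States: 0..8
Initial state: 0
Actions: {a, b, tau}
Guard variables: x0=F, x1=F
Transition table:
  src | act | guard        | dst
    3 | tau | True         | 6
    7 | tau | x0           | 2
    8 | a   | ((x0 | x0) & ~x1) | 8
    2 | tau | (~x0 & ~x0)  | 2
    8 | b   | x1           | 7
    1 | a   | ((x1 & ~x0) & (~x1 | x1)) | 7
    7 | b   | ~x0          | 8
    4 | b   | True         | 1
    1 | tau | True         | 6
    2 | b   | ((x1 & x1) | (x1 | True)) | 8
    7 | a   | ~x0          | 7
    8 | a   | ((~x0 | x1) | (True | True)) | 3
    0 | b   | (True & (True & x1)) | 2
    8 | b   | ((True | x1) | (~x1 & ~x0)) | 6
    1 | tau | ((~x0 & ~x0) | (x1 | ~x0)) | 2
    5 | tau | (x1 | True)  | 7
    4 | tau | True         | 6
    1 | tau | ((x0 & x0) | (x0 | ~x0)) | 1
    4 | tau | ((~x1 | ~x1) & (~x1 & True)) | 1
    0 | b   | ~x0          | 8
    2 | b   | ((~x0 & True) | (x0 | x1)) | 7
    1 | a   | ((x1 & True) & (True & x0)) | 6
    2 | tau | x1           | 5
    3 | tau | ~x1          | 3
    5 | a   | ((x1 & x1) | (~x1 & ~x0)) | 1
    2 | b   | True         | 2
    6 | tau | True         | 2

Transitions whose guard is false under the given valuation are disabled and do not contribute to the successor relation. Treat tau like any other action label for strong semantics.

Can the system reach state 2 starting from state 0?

Answer: REACHABLE

Analysis:
After dropping false guards: 20 live edges.
L0 = {0}
L1 = {8}  now seen {0,8}
L2 = {3,6}  now seen {0,3,6,8}
L3 = {2}  now seen {0,2,3,6,8}
L4 = {7}  now seen {0,2,3,6,7,8}
Reachable = {0,2,3,6,7,8}
Path to 2: b·b·tau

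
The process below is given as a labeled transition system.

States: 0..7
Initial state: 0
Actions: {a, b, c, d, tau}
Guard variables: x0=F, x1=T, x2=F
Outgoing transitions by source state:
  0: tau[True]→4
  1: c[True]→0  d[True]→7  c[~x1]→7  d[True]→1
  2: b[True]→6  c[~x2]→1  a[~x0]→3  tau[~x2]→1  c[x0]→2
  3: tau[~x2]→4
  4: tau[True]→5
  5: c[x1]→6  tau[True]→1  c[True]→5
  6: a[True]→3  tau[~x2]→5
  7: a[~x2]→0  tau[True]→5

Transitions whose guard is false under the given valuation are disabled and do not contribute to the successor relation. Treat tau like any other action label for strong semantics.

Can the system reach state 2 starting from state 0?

17 transition(s) survive guard evaluation.
L0 = {0}
L1 = {4}  now seen {0,4}
L2 = {5}  now seen {0,4,5}
L3 = {1,6}  now seen {0,1,4,5,6}
L4 = {3,7}  now seen {0,1,3,4,5,6,7}
R = {0,1,3,4,5,6,7}

Answer: UNREACHABLE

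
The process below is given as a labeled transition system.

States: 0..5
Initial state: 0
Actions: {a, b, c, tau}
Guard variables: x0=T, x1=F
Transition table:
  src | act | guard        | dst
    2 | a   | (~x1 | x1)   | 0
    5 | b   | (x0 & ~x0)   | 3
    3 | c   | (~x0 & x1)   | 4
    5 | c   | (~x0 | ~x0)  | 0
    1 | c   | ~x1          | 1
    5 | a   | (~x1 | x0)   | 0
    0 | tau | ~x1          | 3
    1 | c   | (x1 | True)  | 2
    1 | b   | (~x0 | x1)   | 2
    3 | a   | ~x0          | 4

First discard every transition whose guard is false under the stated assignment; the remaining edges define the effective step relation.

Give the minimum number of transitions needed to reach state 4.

Layered search for 4:
  depth 0: {0}
  depth 1: {3}
4 never appears.

Answer: UNREACHABLE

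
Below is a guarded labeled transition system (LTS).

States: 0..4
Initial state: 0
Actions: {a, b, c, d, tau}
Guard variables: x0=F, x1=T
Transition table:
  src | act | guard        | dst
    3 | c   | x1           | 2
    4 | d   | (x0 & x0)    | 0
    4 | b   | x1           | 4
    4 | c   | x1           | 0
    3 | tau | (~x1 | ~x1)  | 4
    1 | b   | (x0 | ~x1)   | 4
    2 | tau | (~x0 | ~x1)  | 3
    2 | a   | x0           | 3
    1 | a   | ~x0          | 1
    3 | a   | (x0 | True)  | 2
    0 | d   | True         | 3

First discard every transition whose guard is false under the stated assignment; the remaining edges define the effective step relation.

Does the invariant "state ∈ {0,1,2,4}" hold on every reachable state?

Answer: INVARIANT VIOLATED at state 3

Trace:
Allowed set {0,1,2,4}
R = {0,2,3}
  0: ✓
  2: ✓
  3: VIOLATES
witness against invariant: d → 3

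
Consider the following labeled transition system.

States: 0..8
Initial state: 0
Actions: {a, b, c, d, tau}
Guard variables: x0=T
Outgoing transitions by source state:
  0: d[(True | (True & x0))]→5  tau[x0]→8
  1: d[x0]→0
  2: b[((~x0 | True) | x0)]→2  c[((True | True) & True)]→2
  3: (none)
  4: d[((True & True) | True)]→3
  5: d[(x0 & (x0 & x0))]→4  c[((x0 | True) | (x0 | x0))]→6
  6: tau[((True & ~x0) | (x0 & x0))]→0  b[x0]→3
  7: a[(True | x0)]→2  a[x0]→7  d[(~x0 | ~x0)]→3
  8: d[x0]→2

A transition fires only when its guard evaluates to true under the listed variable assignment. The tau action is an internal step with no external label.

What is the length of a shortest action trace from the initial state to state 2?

Answer: 2

Working:
Layered search for 2:
  L0 = {0}
  L1 = {5,8}
  L2 = {2,4,6}
first hit 2 at d=2 via tau·d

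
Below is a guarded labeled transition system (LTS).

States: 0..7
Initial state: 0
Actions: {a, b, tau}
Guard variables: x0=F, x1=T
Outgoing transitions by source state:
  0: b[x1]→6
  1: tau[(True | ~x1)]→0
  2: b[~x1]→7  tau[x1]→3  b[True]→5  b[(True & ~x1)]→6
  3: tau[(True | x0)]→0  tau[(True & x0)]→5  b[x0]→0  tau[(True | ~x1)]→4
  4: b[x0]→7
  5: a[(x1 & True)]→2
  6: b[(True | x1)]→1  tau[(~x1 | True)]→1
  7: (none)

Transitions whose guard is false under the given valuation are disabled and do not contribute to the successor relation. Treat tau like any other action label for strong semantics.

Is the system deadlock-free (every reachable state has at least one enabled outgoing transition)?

Reach set: {0,1,6}
  0: b→6  [1 out]
  1: tau→0  [1 out]
  6: b→1  tau→1  [2 out]

Answer: DEADLOCK-FREE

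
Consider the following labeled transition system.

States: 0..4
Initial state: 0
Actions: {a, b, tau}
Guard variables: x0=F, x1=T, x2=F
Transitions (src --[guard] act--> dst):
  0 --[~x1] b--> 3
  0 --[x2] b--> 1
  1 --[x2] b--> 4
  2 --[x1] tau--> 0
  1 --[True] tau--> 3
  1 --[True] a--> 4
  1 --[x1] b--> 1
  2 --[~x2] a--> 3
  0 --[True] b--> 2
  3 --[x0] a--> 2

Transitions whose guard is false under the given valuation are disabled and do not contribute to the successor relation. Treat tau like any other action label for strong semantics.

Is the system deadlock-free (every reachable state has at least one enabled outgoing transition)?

Answer: DEADLOCK at state 3

Trace:
Reach set: {0,2,3}
  0: b→2  [1 out]
  2: a→3  tau→0  [2 out]
  3: ∅  [STUCK]
witness 3: b·a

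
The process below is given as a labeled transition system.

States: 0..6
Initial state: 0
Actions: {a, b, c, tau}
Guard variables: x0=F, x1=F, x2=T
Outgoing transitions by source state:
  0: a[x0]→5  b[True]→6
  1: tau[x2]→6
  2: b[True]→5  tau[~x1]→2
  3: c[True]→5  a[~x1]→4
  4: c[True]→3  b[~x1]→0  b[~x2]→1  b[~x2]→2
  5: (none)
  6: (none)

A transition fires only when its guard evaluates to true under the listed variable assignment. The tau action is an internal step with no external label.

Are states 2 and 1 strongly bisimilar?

Answer: NOT BISIMILAR

Working:
Refine partition for ~:
  π0 = {{0,1,2,3,4,5,6}}
  π1 = {{0},{1},{2},{3},{4},{5,6}}
Fixed point at round 2; 6 class(es).
2∈{2}, 1∈{1}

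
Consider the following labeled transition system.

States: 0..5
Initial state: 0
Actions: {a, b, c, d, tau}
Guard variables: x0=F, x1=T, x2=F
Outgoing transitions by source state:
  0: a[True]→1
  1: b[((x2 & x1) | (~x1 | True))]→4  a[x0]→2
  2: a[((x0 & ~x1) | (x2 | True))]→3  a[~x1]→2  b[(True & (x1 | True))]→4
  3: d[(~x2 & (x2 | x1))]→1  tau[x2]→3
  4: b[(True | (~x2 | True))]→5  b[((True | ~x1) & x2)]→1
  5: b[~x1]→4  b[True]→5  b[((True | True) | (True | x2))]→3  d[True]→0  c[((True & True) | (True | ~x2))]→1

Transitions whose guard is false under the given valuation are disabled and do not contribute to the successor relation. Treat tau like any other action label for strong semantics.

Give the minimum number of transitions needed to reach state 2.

Layered search for 2:
  Layer 0: {0}
  Layer 1: {1}
  Layer 2: {4}
  Layer 3: {5}
  Layer 4: {3}
2 never appears.

Answer: UNREACHABLE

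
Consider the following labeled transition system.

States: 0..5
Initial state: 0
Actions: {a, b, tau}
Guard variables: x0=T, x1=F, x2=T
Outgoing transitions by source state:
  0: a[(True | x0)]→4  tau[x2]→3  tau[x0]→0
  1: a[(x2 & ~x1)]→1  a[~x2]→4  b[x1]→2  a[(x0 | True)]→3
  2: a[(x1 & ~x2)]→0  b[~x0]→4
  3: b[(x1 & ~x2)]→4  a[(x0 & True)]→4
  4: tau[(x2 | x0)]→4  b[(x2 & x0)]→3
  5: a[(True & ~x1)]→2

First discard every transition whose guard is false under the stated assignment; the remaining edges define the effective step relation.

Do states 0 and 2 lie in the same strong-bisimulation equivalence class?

Compute ~ classes (split until stable):
  π0 = {{0,1,2,3,4,5}}
  π1 = {{0},{1,3,5},{2},{4}}
  π2 = {{0},{1},{2},{3},{4},{5}}
stable after 3 split(s): 6 block(s)
[0]={0}  [2]={2}

Answer: NOT BISIMILAR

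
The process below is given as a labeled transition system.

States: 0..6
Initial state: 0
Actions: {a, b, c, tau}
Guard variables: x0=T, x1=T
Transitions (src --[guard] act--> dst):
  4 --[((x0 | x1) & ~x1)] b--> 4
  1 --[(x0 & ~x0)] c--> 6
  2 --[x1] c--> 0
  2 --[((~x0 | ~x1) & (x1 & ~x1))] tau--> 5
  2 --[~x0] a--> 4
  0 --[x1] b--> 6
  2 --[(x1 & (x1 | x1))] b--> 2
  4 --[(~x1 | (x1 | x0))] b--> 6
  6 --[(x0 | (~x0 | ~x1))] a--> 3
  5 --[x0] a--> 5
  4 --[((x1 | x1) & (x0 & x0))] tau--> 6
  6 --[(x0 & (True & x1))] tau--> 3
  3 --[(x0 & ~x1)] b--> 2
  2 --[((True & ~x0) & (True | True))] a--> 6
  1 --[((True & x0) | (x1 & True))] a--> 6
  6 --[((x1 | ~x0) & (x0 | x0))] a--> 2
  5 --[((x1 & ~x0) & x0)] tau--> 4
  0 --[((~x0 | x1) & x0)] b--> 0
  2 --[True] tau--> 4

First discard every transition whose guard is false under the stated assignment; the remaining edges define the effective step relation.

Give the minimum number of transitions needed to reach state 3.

Answer: 2

Trace:
BFS to 3:
  L0 = {0}
  L1 = {6}
  L2 = {2,3}
first hit 3 at d=2 via b·a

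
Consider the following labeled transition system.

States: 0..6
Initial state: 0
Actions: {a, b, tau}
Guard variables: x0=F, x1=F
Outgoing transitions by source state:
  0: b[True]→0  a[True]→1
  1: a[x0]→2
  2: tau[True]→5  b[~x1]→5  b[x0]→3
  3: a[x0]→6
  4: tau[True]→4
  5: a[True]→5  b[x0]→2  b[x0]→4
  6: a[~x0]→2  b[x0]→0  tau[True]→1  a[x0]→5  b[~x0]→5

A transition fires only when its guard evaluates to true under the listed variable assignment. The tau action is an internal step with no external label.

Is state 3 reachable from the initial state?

Answer: UNREACHABLE

Analysis:
After dropping false guards: 9 live edges.
L0 = {0}
L1 = {1}  now seen {0,1}
R = {0,1}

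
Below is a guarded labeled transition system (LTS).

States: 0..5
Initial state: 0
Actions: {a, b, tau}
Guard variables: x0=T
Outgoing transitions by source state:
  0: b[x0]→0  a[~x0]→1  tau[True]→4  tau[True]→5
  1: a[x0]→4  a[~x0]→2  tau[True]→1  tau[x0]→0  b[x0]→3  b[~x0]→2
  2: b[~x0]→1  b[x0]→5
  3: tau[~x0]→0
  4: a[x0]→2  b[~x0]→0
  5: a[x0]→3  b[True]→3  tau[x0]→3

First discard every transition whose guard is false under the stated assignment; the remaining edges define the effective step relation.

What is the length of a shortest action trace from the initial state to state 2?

Layered search for 2:
  depth 0: {0}
  depth 1: {4,5}
  depth 2: {2,3}
depth(2)=2, e.g. tau·a

Answer: 2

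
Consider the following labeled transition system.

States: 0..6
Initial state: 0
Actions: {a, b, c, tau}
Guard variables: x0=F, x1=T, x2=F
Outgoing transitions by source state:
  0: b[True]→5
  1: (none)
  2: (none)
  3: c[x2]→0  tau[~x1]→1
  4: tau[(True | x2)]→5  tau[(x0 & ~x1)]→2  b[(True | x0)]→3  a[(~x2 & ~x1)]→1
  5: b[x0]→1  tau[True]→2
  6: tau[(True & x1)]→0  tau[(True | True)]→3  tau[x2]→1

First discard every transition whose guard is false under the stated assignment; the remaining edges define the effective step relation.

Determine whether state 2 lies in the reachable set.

Answer: REACHABLE

Trace:
6 transition(s) survive guard evaluation.
L0 = {0}
L1 = {5}  now seen {0,5}
L2 = {2}  now seen {0,2,5}
R = {0,2,5}
trace reaching 2: b·tau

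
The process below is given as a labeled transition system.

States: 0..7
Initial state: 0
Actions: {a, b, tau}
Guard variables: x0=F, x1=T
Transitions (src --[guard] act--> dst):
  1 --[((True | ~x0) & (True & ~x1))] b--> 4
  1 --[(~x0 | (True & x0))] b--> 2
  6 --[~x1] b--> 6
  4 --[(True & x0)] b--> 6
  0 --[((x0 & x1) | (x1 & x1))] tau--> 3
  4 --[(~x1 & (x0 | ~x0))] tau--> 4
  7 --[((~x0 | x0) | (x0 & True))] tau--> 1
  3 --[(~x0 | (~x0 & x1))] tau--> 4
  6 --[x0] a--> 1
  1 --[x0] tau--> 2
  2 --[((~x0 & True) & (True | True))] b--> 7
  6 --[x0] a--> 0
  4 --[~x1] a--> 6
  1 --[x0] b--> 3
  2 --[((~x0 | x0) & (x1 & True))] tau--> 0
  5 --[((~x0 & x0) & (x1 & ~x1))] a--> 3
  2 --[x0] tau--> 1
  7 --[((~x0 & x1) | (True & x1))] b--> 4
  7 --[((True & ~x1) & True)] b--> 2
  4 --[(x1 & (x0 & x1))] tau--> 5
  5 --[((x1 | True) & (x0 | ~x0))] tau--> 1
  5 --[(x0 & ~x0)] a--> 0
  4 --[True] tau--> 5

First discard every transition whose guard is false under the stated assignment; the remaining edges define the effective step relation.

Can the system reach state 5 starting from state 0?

Answer: REACHABLE

Analysis:
After dropping false guards: 9 live edges.
depth 0: {0}
depth 1: {3}  total {0,3}
depth 2: {4}  total {0,3,4}
depth 3: {5}  total {0,3,4,5}
depth 4: {1}  total {0,1,3,4,5}
depth 5: {2}  total {0,1,2,3,4,5}
depth 6: {7}  total {0,1,2,3,4,5,7}
R = {0,1,2,3,4,5,7}
Path to 5: tau·tau·tau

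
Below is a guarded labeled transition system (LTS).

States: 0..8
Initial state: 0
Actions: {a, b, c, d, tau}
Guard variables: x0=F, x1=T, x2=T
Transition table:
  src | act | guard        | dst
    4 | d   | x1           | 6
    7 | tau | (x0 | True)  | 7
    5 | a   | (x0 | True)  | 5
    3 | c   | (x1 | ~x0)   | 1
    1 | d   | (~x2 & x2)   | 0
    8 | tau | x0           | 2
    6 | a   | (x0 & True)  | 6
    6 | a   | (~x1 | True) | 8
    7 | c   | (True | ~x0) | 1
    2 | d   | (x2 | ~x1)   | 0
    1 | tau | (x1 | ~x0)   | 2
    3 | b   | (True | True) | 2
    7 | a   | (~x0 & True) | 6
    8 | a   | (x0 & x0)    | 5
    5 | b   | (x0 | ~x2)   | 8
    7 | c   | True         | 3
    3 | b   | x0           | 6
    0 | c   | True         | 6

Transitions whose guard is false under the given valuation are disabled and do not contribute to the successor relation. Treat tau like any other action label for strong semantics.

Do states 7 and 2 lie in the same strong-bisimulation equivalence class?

Bisimulation quotient by refinement:
  P[0] = {{0,1,2,3,4,5,6,7,8}}
  P[1] = {{0},{1},{2,4},{3},{5,6},{7},{8}}
  P[2] = {{0},{1},{2},{3},{4},{5},{6},{7},{8}}
9 equivalence class(es) (converged in 3)
7∈{7}, 2∈{2}

Answer: NOT BISIMILAR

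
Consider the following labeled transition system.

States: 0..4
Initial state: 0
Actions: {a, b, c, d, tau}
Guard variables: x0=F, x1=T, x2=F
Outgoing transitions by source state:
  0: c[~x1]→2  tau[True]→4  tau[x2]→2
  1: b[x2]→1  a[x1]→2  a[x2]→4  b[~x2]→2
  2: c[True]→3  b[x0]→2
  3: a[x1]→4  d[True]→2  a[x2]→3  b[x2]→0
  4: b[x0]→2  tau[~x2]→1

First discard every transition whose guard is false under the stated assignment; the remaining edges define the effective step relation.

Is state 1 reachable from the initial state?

Answer: REACHABLE

Trace:
Guard filter leaves 7 enabled edge(s).
Layer 0: {0}
Layer 1: {4}  total {0,4}
Layer 2: {1}  total {0,1,4}
Layer 3: {2}  total {0,1,2,4}
Layer 4: {3}  total {0,1,2,3,4}
Reachable = {0,1,2,3,4}
witness 1: tau·tau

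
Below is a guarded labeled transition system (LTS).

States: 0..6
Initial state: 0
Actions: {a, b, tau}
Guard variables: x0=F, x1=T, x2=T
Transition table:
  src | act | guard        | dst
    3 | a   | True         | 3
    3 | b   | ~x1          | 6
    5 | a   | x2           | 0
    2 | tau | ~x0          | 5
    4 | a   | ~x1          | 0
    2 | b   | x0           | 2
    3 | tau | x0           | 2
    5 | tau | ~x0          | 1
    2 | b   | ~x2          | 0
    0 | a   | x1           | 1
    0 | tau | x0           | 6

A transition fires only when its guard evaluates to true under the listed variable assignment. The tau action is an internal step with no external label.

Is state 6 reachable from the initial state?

Answer: UNREACHABLE

Analysis:
After dropping false guards: 5 live edges.
Layer 0: {0}
Layer 1: {1}  cumulative {0,1}
Reachable = {0,1}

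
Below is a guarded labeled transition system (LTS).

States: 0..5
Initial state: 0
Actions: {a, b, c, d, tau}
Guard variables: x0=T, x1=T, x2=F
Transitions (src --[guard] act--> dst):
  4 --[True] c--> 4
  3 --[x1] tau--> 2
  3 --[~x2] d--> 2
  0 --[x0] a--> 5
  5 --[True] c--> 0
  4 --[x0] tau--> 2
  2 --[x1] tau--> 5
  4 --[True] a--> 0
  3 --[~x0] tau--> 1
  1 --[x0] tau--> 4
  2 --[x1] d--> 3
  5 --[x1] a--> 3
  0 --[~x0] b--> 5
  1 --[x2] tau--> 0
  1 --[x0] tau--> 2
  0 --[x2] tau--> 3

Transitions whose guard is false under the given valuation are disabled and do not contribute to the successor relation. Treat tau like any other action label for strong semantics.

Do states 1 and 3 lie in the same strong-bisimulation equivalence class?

Answer: NOT BISIMILAR

Analysis:
Refine partition for ~:
  π0 = {{0,1,2,3,4,5}}
  π1 = {{0},{1},{2,3},{4},{5}}
  π2 = {{0},{1},{2},{3},{4},{5}}
Fixed point at round 3; 6 class(es).
1∈{1}, 3∈{3}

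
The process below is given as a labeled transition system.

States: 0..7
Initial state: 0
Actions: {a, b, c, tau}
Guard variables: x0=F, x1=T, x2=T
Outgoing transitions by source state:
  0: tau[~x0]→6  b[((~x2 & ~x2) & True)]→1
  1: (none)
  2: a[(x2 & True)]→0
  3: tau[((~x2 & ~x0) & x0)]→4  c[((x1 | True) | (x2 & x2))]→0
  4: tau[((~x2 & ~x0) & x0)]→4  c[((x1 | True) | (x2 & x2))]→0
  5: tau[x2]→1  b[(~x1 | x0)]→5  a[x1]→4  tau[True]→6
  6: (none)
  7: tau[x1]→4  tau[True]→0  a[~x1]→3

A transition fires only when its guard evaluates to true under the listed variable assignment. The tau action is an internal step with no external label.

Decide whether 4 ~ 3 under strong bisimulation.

Answer: BISIMILAR

Analysis:
Refine partition for ~:
  P[0] = {{0,1,2,3,4,5,6,7}}
  P[1] = {{0,7},{1,6},{2},{3,4},{5}}
  P[2] = {{0},{1,6},{2},{3,4},{5},{7}}
Fixed point at round 3; 6 class(es).
[4]={3,4}  [3]={3,4}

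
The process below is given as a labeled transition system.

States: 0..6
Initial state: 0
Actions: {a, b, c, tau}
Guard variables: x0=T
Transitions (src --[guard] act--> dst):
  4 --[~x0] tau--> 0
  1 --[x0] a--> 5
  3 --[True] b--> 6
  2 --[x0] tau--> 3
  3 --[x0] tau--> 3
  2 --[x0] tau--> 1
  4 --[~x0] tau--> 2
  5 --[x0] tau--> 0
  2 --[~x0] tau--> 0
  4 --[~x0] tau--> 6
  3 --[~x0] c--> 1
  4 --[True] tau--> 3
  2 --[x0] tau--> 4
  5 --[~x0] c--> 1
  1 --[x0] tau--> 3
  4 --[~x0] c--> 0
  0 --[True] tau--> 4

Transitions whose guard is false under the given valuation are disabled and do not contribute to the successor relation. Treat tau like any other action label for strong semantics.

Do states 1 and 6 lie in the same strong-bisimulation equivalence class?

Bisimulation quotient by refinement:
  round 0: {{0,1,2,3,4,5,6}}
  round 1: {{0,2,4,5},{1},{3},{6}}
  round 2: {{0,5},{1},{2},{3},{4},{6}}
  round 3: {{0},{1},{2},{3},{4},{5},{6}}
Fixed point at round 4; 7 class(es).
class of 1: {1}; class of 6: {6}

Answer: NOT BISIMILAR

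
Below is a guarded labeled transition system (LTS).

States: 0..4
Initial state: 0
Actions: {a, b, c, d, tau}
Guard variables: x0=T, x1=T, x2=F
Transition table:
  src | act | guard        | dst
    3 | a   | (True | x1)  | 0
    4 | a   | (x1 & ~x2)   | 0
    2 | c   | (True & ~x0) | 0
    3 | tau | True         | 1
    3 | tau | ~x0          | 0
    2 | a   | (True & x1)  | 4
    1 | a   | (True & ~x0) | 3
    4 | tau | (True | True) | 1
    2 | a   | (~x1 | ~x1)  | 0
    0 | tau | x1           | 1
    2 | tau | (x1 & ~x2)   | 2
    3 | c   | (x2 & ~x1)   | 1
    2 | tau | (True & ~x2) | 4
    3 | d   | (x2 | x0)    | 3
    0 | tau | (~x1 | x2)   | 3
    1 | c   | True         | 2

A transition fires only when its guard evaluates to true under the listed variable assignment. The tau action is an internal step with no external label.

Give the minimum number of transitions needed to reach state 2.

Answer: 2

Analysis:
Breadth-first toward 2:
  L0 = {0}
  L1 = {1}
  L2 = {2}
depth(2)=2, e.g. tau·c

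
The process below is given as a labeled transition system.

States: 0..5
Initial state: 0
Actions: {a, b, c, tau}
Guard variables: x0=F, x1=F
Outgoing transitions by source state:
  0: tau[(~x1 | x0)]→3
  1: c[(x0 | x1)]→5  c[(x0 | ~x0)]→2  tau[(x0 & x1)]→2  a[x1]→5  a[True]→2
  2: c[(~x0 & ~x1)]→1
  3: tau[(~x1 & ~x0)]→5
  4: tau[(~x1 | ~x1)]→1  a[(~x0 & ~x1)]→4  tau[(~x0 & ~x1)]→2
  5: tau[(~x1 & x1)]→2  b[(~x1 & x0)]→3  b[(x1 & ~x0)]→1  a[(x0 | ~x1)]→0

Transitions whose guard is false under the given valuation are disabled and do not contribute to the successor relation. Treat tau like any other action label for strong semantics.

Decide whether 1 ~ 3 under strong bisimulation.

Bisimulation quotient by refinement:
  round 0: {{0,1,2,3,4,5}}
  round 1: {{0,3},{1},{2},{4},{5}}
  round 2: {{0},{1},{2},{3},{4},{5}}
6 equivalence class(es) (converged in 3)
[1]={1}  [3]={3}

Answer: NOT BISIMILAR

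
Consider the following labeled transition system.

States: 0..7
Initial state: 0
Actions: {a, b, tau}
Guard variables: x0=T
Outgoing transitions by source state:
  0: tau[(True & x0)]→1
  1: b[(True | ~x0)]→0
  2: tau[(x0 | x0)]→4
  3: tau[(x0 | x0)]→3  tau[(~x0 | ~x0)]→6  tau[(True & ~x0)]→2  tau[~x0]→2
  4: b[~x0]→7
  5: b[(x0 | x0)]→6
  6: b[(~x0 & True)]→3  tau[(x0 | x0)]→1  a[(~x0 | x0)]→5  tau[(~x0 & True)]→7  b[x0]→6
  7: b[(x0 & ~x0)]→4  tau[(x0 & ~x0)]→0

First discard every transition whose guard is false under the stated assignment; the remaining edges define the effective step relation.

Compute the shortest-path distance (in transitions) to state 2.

Breadth-first toward 2:
  L0 = {0}
  L1 = {1}
2 never appears.

Answer: UNREACHABLE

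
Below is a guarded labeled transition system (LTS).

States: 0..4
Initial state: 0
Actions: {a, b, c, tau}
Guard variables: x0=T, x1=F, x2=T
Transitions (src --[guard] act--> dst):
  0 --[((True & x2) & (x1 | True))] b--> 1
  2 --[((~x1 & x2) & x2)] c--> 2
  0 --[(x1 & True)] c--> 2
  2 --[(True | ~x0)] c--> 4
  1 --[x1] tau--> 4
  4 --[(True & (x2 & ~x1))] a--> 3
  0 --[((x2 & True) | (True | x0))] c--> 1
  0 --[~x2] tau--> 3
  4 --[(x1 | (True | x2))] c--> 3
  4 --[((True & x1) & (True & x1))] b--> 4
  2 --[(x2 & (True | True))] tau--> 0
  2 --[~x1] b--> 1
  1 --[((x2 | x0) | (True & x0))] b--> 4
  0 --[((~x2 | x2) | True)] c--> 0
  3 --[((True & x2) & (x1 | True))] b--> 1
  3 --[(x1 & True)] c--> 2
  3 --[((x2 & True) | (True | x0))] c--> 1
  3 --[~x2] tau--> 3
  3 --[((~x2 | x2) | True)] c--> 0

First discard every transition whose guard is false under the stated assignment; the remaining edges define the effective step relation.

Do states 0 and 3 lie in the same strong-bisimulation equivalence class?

Answer: BISIMILAR

Working:
Bisimulation quotient by refinement:
  π0 = {{0,1,2,3,4}}
  π1 = {{0,3},{1},{2},{4}}
stable after 2 split(s): 4 block(s)
class of 0: {0,3}; class of 3: {0,3}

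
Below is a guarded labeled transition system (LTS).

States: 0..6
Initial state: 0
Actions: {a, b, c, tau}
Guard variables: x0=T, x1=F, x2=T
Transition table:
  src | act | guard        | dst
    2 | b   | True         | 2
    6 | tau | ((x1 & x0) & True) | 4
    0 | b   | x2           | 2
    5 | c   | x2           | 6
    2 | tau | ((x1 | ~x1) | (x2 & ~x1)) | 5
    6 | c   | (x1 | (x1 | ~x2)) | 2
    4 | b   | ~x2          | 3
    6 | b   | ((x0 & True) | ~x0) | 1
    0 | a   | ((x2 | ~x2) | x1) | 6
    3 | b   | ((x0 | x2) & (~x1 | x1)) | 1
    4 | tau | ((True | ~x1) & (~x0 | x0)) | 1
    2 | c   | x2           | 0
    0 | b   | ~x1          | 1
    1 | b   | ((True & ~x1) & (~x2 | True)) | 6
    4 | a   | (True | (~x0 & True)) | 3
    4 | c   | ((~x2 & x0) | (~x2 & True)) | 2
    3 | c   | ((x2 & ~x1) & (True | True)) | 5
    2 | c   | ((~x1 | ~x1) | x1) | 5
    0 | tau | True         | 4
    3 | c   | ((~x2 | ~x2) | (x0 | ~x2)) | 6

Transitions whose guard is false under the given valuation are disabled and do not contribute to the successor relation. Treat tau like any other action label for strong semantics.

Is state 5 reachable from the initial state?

Answer: REACHABLE

Trace:
After dropping false guards: 16 live edges.
L0 = {0}
L1 = {1,2,4,6}  total {0,1,2,4,6}
L2 = {3,5}  total {0,1,2,3,4,5,6}
Reachable = {0,1,2,3,4,5,6}
trace reaching 5: b·tau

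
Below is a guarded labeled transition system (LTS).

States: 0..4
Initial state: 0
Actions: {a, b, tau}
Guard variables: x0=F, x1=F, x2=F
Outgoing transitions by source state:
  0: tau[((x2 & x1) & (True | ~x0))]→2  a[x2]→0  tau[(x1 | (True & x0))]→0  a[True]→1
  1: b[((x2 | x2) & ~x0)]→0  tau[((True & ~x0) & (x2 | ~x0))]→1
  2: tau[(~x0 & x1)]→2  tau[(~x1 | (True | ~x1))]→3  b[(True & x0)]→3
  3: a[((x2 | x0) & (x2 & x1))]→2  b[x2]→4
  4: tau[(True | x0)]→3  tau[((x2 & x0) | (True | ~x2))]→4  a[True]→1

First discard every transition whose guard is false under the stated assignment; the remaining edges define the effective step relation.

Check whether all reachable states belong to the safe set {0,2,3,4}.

Allowed set {0,2,3,4}
Reachable = {0,1}
  0: ok
  1: outside
reach 1 via a — violates

Answer: INVARIANT VIOLATED at state 1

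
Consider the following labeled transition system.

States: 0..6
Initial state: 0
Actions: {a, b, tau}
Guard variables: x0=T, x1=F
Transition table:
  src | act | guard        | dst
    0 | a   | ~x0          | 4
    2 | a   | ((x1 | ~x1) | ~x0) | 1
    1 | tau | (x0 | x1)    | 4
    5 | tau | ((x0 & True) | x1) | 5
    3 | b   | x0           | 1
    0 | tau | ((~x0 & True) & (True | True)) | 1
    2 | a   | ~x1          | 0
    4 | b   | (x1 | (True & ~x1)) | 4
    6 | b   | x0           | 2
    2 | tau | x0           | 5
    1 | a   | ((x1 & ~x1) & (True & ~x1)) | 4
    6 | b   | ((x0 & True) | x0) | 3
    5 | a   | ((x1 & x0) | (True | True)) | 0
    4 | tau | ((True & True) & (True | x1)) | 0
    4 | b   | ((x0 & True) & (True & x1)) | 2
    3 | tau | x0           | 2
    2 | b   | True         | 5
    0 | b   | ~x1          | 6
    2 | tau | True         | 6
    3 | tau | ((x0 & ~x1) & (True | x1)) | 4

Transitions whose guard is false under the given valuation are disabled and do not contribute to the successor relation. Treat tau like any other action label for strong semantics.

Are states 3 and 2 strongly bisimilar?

Answer: NOT BISIMILAR

Trace:
Bisimulation quotient by refinement:
  P[0] = {{0,1,2,3,4,5,6}}
  P[1] = {{0,6},{1},{2},{3,4},{5}}
  P[2] = {{0},{1},{2},{3},{4},{5},{6}}
7 equivalence class(es) (converged in 3)
3∈{3}, 2∈{2}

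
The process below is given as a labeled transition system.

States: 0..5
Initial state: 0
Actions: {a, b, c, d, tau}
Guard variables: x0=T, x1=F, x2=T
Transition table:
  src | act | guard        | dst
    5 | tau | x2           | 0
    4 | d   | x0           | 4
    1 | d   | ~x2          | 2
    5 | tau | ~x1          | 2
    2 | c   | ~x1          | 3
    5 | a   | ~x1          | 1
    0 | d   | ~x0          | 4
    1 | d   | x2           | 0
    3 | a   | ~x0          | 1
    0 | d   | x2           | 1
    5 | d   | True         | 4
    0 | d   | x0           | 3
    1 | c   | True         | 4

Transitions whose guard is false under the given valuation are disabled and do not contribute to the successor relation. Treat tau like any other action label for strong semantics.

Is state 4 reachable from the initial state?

Answer: REACHABLE

Analysis:
10 transition(s) survive guard evaluation.
depth 0: {0}
depth 1: {1,3}  now seen {0,1,3}
depth 2: {4}  now seen {0,1,3,4}
Reachable = {0,1,3,4}
trace reaching 4: d·c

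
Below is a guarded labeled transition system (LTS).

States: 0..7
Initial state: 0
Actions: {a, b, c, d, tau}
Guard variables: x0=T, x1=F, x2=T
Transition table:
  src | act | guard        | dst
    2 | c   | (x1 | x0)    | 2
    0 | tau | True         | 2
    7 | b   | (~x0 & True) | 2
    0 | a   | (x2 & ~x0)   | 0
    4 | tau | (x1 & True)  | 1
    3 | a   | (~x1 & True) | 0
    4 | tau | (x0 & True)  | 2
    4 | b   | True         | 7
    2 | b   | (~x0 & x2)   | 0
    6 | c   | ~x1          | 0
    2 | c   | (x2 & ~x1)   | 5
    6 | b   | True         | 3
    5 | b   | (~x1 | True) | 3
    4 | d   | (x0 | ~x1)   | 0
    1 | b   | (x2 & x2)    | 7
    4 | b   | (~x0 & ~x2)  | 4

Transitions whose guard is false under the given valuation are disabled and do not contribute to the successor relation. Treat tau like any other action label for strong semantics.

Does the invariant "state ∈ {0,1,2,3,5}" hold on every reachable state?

Answer: INVARIANT HOLDS

Working:
Allowed set {0,1,2,3,5}
Reachable = {0,2,3,5}
  0: ok
  2: ok
  3: ok
  5: ok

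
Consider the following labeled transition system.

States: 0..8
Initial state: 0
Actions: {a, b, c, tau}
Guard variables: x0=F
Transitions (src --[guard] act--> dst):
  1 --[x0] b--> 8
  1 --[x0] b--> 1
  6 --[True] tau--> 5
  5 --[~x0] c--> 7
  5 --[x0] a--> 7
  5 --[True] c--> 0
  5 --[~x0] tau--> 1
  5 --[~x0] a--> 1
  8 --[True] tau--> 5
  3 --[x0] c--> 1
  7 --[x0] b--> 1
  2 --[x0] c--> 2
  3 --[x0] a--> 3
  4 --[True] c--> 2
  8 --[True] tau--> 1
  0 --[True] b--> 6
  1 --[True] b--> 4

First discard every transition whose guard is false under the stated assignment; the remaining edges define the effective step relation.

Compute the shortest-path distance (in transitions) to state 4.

Answer: 4

Working:
Layered search for 4:
  depth 0: {0}
  depth 1: {6}
  depth 2: {5}
  depth 3: {1,7}
  depth 4: {4}
4 enters at depth 4; path b·tau·a·b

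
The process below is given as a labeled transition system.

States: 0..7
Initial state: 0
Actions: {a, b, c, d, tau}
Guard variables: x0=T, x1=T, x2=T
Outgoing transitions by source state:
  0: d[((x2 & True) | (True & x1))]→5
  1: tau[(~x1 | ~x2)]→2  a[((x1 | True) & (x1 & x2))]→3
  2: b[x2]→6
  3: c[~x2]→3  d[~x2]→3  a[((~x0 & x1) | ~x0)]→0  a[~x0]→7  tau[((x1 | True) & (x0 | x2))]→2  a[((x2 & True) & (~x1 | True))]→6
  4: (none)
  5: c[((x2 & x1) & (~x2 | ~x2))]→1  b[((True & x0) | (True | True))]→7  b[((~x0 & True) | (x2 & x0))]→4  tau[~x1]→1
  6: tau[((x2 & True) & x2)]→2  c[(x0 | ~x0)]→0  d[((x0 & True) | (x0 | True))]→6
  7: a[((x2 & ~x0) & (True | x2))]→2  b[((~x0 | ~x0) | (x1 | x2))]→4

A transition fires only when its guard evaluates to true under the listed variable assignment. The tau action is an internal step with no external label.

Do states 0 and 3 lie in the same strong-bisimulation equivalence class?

Answer: NOT BISIMILAR

Working:
Compute ~ classes (split until stable):
  π0 = {{0,1,2,3,4,5,6,7}}
  π1 = {{0},{1},{2,5,7},{3},{4},{6}}
  π2 = {{0},{1},{2},{3},{4},{5},{6},{7}}
8 equivalence class(es) (converged in 3)
class of 0: {0}; class of 3: {3}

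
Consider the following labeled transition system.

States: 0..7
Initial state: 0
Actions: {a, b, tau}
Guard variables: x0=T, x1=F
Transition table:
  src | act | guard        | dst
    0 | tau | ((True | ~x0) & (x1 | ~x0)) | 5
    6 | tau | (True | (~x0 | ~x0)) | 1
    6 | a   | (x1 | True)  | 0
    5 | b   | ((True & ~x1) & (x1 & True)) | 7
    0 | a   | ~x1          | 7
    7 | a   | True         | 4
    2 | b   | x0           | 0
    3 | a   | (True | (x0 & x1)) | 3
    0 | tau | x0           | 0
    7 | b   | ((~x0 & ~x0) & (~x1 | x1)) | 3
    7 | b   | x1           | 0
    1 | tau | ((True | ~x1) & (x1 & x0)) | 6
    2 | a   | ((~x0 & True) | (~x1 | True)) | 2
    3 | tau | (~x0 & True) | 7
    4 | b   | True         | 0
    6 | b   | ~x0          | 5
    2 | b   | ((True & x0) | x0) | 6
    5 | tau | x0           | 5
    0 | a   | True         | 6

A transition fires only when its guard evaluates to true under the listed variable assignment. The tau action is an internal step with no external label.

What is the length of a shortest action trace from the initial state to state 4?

Answer: 2

Analysis:
BFS to 4:
  depth 0: {0}
  depth 1: {6,7}
  depth 2: {1,4}
depth(4)=2, e.g. a·a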